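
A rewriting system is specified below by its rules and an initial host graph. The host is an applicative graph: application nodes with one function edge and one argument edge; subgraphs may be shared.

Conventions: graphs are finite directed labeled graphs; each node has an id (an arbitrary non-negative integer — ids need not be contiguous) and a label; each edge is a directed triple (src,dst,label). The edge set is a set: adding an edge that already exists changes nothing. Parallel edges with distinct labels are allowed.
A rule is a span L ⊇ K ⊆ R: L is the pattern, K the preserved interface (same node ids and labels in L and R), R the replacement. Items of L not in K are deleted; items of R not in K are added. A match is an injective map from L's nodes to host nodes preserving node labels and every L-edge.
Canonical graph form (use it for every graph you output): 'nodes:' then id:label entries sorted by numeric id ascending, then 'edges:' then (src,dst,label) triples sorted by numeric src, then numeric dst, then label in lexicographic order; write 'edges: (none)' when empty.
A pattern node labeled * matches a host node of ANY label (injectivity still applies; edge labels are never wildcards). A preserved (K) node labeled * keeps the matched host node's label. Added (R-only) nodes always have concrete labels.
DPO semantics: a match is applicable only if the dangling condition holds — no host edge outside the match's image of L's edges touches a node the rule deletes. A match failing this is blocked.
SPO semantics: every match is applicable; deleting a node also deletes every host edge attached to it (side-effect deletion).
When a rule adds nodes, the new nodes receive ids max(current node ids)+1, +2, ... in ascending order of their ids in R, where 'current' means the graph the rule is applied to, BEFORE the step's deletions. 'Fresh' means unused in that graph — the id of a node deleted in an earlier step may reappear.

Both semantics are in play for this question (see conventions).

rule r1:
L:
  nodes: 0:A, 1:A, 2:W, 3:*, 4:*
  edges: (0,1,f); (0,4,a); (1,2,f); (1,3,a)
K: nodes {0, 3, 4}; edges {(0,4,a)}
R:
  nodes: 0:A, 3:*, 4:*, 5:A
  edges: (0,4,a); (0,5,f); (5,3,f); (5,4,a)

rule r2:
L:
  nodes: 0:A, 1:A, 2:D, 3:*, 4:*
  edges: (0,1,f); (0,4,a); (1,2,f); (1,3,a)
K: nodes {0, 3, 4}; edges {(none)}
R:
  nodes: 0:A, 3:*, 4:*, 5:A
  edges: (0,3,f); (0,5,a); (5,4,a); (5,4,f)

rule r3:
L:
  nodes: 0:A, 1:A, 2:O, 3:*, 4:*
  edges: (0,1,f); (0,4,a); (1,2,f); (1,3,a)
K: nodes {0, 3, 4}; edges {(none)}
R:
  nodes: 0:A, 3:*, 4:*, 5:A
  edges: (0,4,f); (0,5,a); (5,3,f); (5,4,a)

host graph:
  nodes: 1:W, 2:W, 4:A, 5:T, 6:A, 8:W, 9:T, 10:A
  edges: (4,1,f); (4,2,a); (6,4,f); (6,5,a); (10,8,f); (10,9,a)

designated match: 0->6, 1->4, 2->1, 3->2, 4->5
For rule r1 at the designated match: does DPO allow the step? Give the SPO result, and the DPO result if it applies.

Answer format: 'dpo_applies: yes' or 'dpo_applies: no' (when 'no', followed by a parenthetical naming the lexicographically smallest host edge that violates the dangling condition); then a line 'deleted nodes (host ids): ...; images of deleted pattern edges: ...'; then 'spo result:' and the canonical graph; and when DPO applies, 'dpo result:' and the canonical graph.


dpo_applies: yes
deleted nodes (host ids): 1, 4; images of deleted pattern edges: (4,1,f); (4,2,a); (6,4,f)
spo result:
nodes: 2:W, 5:T, 6:A, 8:W, 9:T, 10:A, 11:A
edges: (6,5,a); (6,11,f); (10,8,f); (10,9,a); (11,2,f); (11,5,a)
dpo result:
nodes: 2:W, 5:T, 6:A, 8:W, 9:T, 10:A, 11:A
edges: (6,5,a); (6,11,f); (10,8,f); (10,9,a); (11,2,f); (11,5,a)


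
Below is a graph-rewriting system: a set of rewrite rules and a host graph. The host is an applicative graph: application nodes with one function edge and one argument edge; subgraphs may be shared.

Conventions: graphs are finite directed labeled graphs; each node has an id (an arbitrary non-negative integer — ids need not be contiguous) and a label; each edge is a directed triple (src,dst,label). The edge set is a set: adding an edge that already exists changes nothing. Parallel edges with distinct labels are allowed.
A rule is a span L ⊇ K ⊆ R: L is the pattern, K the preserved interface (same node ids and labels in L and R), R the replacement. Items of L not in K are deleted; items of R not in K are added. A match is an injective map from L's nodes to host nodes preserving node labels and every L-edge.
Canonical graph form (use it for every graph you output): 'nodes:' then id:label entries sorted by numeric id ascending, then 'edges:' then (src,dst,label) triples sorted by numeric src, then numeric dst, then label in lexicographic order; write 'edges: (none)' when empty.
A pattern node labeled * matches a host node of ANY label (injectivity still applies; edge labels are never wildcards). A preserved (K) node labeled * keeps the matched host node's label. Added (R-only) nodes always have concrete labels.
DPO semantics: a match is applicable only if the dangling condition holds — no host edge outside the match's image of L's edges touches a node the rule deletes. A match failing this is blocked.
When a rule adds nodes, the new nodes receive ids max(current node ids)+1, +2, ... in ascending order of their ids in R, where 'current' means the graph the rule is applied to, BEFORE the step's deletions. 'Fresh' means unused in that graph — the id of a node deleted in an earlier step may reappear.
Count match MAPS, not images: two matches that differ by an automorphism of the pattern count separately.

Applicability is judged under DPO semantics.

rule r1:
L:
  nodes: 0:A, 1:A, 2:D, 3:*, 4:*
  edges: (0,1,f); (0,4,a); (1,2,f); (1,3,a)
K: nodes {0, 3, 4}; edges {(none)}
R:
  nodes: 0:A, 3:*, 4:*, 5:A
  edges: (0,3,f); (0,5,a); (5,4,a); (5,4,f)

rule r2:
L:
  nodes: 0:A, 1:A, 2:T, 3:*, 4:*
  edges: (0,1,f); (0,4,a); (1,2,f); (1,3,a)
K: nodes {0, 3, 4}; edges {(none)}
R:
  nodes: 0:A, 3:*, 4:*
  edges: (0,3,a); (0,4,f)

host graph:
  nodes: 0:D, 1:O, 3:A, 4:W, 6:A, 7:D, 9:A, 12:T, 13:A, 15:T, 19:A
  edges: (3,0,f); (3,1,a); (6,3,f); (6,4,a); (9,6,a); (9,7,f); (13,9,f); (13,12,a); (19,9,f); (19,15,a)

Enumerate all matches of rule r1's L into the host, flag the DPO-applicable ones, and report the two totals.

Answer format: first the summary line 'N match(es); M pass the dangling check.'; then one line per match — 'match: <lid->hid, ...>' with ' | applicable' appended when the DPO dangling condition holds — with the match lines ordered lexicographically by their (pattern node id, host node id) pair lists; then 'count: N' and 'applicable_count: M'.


3 match(es); 1 pass the dangling check.
match: 0->6, 1->3, 2->0, 3->1, 4->4 | applicable
match: 0->13, 1->9, 2->7, 3->6, 4->12
match: 0->19, 1->9, 2->7, 3->6, 4->15
count: 3
applicable_count: 1


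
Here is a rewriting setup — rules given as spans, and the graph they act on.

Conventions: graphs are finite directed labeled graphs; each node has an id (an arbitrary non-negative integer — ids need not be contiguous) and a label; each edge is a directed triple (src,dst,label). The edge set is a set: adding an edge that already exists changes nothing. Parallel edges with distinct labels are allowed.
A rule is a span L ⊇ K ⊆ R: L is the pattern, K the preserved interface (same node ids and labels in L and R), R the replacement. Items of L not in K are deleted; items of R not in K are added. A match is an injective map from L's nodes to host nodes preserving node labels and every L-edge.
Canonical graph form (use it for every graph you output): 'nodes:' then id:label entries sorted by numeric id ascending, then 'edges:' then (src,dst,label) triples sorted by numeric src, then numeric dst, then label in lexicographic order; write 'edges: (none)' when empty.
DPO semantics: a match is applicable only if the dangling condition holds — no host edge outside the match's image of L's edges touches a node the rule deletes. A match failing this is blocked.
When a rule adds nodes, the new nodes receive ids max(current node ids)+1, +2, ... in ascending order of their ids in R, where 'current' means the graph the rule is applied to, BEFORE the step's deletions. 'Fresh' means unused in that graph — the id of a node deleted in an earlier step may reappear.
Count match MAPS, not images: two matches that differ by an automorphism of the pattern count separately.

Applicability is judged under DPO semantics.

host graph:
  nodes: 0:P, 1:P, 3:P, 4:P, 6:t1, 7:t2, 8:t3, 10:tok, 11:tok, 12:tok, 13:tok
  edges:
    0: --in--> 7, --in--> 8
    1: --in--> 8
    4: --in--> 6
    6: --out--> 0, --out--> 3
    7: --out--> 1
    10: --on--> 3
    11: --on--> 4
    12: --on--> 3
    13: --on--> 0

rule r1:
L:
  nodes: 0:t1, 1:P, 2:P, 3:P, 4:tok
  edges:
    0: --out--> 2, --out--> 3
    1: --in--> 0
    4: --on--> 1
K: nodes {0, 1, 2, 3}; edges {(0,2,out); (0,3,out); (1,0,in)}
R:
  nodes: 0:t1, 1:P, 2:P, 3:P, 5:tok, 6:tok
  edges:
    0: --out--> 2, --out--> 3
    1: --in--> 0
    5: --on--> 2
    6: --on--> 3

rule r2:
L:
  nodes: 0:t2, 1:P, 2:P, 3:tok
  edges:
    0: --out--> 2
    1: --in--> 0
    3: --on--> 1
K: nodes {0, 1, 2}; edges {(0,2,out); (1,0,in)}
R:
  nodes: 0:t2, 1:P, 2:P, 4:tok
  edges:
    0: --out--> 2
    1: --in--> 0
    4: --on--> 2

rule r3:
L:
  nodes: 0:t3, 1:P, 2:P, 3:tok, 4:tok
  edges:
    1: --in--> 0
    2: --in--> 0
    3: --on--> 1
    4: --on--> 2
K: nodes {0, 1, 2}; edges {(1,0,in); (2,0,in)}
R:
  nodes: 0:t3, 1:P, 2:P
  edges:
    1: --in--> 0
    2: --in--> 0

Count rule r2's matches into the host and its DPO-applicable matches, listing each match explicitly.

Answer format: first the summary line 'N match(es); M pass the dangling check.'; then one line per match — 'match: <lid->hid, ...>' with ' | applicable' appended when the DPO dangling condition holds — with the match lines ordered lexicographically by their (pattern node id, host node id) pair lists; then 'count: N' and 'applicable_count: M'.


1 match(es); 1 pass the dangling check.
match: 0->7, 1->0, 2->1, 3->13 | applicable
count: 1
applicable_count: 1


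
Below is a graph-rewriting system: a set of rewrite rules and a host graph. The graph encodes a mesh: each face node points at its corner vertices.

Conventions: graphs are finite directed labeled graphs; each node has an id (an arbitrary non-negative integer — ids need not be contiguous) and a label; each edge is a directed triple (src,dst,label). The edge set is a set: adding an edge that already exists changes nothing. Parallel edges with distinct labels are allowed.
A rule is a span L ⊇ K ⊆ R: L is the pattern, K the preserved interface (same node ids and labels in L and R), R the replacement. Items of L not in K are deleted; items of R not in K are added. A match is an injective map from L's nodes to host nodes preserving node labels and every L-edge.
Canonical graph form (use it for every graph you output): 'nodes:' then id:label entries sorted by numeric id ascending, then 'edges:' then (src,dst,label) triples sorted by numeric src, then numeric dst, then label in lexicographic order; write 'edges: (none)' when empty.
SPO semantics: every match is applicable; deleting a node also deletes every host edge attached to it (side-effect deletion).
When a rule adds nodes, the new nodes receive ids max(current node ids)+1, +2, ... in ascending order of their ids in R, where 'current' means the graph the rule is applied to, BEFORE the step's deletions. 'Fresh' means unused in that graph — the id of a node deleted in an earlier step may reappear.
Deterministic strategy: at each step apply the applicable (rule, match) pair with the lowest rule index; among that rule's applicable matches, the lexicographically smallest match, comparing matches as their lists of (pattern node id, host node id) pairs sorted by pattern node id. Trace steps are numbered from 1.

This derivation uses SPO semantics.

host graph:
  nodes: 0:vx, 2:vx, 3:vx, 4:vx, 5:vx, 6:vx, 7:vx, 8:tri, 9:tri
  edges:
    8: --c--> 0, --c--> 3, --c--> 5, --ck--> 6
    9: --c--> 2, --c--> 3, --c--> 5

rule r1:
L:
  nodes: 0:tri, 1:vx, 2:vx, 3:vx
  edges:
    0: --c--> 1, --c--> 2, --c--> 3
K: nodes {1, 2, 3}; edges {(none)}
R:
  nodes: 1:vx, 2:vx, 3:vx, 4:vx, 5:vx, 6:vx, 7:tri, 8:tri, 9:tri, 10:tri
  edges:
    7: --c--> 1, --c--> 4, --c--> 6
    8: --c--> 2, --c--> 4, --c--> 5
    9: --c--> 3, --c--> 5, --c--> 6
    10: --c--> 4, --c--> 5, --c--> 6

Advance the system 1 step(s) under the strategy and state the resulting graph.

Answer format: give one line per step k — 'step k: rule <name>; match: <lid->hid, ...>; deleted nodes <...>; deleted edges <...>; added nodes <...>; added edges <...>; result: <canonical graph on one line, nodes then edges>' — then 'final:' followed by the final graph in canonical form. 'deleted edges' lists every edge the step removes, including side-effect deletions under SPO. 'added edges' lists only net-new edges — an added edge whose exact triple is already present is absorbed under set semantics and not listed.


step 1: rule r1; match: 0->8, 1->0, 2->3, 3->5; deleted nodes 8; deleted edges (8,0,c); (8,3,c); (8,5,c); (8,6,ck); added nodes 10, 11, 12, 13, 14, 15, 16; added edges (13,0,c); (13,10,c); (13,12,c); (14,3,c); (14,10,c); (14,11,c); (15,5,c); (15,11,c); (15,12,c); (16,10,c); (16,11,c); (16,12,c); result: nodes: 0:vx, 2:vx, 3:vx, 4:vx, 5:vx, 6:vx, 7:vx, 9:tri, 10:vx, 11:vx, 12:vx, 13:tri, 14:tri, 15:tri, 16:tri edges: (9,2,c); (9,3,c); (9,5,c); (13,0,c); (13,10,c); (13,12,c); (14,3,c); (14,10,c); (14,11,c); (15,5,c); (15,11,c); (15,12,c); (16,10,c); (16,11,c); (16,12,c)
final:
nodes: 0:vx, 2:vx, 3:vx, 4:vx, 5:vx, 6:vx, 7:vx, 9:tri, 10:vx, 11:vx, 12:vx, 13:tri, 14:tri, 15:tri, 16:tri
edges: (9,2,c); (9,3,c); (9,5,c); (13,0,c); (13,10,c); (13,12,c); (14,3,c); (14,10,c); (14,11,c); (15,5,c); (15,11,c); (15,12,c); (16,10,c); (16,11,c); (16,12,c)


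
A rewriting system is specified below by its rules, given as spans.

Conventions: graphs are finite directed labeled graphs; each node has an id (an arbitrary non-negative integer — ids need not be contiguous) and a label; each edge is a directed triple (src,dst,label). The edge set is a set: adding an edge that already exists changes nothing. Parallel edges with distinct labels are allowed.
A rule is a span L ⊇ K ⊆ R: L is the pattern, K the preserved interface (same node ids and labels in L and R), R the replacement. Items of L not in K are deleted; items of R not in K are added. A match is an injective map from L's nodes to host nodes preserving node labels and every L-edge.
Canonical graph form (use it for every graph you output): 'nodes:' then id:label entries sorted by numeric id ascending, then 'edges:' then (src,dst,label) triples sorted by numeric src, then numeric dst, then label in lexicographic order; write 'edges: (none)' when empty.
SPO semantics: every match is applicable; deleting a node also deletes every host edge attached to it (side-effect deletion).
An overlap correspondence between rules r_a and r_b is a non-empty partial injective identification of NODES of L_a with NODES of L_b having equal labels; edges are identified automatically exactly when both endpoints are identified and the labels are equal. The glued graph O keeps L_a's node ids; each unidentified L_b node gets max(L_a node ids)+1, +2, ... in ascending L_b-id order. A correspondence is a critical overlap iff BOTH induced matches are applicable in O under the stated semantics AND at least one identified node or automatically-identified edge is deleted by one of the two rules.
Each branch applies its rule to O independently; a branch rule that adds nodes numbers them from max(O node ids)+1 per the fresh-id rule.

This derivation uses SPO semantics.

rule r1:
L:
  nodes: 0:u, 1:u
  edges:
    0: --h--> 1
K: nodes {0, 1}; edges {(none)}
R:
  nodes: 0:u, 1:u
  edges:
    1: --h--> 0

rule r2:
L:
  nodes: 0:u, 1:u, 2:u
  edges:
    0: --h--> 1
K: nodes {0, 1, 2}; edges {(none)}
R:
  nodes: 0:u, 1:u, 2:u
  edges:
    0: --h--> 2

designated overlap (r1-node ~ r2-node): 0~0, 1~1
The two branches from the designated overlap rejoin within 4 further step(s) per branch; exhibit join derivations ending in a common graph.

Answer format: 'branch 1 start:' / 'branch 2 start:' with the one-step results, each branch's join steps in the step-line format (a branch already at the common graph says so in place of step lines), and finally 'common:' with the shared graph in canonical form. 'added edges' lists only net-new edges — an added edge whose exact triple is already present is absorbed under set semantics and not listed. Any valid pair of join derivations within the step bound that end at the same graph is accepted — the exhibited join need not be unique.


branch 1 start:
nodes: 0:u, 1:u, 2:u
edges: (1,0,h)
branch 2 start:
nodes: 0:u, 1:u, 2:u
edges: (0,2,h)
branch 1 step 1: rule r1; match: 0->1, 1->0; deleted nodes (none); deleted edges (1,0,h); added nodes (none); added edges (0,1,h); result: nodes: 0:u, 1:u, 2:u edges: (0,1,h)
branch 2 step 1: rule r2; match: 0->0, 1->2, 2->1; deleted nodes (none); deleted edges (0,2,h); added nodes (none); added edges (0,1,h); result: nodes: 0:u, 1:u, 2:u edges: (0,1,h)
common:
nodes: 0:u, 1:u, 2:u
edges: (0,1,h)


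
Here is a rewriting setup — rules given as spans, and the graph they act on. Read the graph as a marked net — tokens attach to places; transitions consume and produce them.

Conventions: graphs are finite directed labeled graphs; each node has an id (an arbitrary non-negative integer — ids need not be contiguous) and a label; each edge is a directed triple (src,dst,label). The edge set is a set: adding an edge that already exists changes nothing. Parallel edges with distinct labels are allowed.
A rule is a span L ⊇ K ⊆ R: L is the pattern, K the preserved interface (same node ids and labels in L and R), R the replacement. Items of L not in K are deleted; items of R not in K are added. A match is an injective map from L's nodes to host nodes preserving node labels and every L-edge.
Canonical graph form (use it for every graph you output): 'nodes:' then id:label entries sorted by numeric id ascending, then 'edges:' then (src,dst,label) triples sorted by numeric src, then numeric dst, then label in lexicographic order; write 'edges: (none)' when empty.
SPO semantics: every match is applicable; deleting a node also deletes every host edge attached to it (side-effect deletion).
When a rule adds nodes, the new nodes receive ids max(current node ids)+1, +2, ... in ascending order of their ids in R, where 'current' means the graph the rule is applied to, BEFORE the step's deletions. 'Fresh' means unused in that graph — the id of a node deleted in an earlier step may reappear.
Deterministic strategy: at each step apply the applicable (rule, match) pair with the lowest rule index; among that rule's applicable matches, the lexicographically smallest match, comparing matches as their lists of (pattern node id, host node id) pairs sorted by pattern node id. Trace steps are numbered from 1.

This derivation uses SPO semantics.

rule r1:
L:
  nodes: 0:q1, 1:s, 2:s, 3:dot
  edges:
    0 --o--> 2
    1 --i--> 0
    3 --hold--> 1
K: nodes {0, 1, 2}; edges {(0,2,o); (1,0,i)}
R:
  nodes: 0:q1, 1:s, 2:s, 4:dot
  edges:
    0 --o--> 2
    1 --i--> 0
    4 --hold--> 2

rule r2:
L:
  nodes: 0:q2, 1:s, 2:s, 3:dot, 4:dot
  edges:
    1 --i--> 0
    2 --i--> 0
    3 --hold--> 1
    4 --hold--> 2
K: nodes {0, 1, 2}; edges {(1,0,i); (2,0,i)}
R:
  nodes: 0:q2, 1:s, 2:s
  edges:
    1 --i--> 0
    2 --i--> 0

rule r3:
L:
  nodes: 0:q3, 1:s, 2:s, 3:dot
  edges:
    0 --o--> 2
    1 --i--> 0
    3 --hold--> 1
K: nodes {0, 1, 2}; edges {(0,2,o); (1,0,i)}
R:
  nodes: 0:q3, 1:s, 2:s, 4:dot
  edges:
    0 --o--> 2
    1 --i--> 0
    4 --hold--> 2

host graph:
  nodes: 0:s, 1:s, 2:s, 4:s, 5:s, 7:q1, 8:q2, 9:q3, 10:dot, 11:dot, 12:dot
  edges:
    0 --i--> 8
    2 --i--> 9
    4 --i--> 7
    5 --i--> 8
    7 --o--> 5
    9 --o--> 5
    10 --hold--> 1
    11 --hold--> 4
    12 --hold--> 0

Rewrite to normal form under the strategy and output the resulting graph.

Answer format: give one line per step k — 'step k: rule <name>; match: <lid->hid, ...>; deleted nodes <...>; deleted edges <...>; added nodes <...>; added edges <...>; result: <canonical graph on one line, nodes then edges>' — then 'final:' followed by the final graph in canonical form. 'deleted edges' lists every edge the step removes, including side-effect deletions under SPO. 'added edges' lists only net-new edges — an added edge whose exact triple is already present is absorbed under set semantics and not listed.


step 1: rule r1; match: 0->7, 1->4, 2->5, 3->11; deleted nodes 11; deleted edges (11,4,hold); added nodes 13; added edges (13,5,hold); result: nodes: 0:s, 1:s, 2:s, 4:s, 5:s, 7:q1, 8:q2, 9:q3, 10:dot, 12:dot, 13:dot edges: (0,8,i); (2,9,i); (4,7,i); (5,8,i); (7,5,o); (9,5,o); (10,1,hold); (12,0,hold); (13,5,hold)
step 2: rule r2; match: 0->8, 1->0, 2->5, 3->12, 4->13; deleted nodes 12, 13; deleted edges (12,0,hold); (13,5,hold); added nodes (none); added edges (none); result: nodes: 0:s, 1:s, 2:s, 4:s, 5:s, 7:q1, 8:q2, 9:q3, 10:dot edges: (0,8,i); (2,9,i); (4,7,i); (5,8,i); (7,5,o); (9,5,o); (10,1,hold)
final:
nodes: 0:s, 1:s, 2:s, 4:s, 5:s, 7:q1, 8:q2, 9:q3, 10:dot
edges: (0,8,i); (2,9,i); (4,7,i); (5,8,i); (7,5,o); (9,5,o); (10,1,hold)


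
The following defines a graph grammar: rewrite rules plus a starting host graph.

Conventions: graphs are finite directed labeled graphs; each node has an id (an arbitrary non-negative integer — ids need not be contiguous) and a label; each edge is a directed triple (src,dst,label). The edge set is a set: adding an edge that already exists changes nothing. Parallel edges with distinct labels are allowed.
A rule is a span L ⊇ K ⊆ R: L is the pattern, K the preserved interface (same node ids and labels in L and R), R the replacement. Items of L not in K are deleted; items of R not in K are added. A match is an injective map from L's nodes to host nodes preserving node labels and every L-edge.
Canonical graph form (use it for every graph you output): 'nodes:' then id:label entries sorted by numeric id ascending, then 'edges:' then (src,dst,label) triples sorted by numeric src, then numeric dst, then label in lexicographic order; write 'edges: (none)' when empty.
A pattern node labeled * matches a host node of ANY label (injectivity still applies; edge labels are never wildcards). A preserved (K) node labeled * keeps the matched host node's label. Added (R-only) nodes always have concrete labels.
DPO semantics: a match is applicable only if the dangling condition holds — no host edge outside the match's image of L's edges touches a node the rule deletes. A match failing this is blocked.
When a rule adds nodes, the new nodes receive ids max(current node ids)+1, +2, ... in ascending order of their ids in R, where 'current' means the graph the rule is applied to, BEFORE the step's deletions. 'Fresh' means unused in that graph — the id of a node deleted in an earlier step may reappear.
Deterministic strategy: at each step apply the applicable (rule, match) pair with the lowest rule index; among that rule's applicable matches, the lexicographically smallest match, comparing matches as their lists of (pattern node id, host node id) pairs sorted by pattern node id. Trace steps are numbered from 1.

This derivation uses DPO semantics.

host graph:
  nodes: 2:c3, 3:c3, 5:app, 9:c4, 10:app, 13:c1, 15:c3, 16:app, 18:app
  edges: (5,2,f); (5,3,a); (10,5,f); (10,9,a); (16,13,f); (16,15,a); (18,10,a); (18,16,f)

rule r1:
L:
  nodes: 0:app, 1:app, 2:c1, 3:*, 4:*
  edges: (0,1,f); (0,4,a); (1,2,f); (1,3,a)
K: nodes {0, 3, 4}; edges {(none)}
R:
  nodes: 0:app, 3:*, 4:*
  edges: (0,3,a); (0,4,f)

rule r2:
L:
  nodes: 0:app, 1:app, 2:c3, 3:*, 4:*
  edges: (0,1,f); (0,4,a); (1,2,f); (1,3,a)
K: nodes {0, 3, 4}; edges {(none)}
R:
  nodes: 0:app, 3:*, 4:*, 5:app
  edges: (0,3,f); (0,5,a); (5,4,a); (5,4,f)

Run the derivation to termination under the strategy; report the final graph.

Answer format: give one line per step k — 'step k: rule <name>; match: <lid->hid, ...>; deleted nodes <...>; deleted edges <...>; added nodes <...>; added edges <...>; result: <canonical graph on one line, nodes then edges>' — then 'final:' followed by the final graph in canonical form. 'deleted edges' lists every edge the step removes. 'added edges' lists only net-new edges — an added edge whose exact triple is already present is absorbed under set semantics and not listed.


step 1: rule r1; match: 0->18, 1->16, 2->13, 3->15, 4->10; deleted nodes 13, 16; deleted edges (16,13,f); (16,15,a); (18,10,a); (18,16,f); added nodes (none); added edges (18,10,f); (18,15,a); result: nodes: 2:c3, 3:c3, 5:app, 9:c4, 10:app, 15:c3, 18:app edges: (5,2,f); (5,3,a); (10,5,f); (10,9,a); (18,10,f); (18,15,a)
step 2: rule r2; match: 0->10, 1->5, 2->2, 3->3, 4->9; deleted nodes 2, 5; deleted edges (5,2,f); (5,3,a); (10,5,f); (10,9,a); added nodes 19; added edges (10,3,f); (10,19,a); (19,9,a); (19,9,f); result: nodes: 3:c3, 9:c4, 10:app, 15:c3, 18:app, 19:app edges: (10,3,f); (10,19,a); (18,10,f); (18,15,a); (19,9,a); (19,9,f)
step 3: rule r2; match: 0->18, 1->10, 2->3, 3->19, 4->15; deleted nodes 3, 10; deleted edges (10,3,f); (10,19,a); (18,10,f); (18,15,a); added nodes 20; added edges (18,19,f); (18,20,a); (20,15,a); (20,15,f); result: nodes: 9:c4, 15:c3, 18:app, 19:app, 20:app edges: (18,19,f); (18,20,a); (19,9,a); (19,9,f); (20,15,a); (20,15,f)
final:
nodes: 9:c4, 15:c3, 18:app, 19:app, 20:app
edges: (18,19,f); (18,20,a); (19,9,a); (19,9,f); (20,15,a); (20,15,f)


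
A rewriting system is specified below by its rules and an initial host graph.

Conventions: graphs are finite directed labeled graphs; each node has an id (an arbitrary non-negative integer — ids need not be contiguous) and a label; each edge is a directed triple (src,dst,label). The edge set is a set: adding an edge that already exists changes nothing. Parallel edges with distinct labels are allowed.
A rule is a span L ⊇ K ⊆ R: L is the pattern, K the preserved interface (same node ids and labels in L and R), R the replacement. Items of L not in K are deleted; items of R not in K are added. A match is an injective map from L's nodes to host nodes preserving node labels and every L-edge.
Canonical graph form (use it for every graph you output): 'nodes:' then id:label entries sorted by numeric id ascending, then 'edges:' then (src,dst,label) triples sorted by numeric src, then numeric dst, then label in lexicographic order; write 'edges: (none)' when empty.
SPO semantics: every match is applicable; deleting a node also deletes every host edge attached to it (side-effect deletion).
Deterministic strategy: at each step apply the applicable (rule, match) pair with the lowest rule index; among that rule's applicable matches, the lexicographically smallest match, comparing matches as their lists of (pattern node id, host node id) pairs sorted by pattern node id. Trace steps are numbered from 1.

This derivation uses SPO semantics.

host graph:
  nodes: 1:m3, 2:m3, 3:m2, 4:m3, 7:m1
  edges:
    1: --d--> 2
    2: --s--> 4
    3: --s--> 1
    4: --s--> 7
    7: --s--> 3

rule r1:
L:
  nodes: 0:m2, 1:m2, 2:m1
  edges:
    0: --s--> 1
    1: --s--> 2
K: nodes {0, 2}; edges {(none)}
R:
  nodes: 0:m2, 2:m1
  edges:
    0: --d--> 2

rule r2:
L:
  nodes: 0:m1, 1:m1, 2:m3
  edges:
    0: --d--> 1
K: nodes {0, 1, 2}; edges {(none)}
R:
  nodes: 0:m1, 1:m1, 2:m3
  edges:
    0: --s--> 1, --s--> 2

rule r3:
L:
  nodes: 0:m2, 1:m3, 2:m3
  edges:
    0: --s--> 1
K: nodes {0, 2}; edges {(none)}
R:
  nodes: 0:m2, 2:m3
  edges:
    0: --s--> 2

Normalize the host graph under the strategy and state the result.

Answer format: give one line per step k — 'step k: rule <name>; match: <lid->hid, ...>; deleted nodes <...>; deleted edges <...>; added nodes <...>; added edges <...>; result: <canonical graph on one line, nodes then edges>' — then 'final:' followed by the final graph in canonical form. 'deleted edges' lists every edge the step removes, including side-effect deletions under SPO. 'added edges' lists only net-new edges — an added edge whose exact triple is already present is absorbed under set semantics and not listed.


step 1: rule r3; match: 0->3, 1->1, 2->2; deleted nodes 1; deleted edges (1,2,d); (3,1,s); added nodes (none); added edges (3,2,s); result: nodes: 2:m3, 3:m2, 4:m3, 7:m1 edges: (2,4,s); (3,2,s); (4,7,s); (7,3,s)
step 2: rule r3; match: 0->3, 1->2, 2->4; deleted nodes 2; deleted edges (2,4,s); (3,2,s); added nodes (none); added edges (3,4,s); result: nodes: 3:m2, 4:m3, 7:m1 edges: (3,4,s); (4,7,s); (7,3,s)
final:
nodes: 3:m2, 4:m3, 7:m1
edges: (3,4,s); (4,7,s); (7,3,s)


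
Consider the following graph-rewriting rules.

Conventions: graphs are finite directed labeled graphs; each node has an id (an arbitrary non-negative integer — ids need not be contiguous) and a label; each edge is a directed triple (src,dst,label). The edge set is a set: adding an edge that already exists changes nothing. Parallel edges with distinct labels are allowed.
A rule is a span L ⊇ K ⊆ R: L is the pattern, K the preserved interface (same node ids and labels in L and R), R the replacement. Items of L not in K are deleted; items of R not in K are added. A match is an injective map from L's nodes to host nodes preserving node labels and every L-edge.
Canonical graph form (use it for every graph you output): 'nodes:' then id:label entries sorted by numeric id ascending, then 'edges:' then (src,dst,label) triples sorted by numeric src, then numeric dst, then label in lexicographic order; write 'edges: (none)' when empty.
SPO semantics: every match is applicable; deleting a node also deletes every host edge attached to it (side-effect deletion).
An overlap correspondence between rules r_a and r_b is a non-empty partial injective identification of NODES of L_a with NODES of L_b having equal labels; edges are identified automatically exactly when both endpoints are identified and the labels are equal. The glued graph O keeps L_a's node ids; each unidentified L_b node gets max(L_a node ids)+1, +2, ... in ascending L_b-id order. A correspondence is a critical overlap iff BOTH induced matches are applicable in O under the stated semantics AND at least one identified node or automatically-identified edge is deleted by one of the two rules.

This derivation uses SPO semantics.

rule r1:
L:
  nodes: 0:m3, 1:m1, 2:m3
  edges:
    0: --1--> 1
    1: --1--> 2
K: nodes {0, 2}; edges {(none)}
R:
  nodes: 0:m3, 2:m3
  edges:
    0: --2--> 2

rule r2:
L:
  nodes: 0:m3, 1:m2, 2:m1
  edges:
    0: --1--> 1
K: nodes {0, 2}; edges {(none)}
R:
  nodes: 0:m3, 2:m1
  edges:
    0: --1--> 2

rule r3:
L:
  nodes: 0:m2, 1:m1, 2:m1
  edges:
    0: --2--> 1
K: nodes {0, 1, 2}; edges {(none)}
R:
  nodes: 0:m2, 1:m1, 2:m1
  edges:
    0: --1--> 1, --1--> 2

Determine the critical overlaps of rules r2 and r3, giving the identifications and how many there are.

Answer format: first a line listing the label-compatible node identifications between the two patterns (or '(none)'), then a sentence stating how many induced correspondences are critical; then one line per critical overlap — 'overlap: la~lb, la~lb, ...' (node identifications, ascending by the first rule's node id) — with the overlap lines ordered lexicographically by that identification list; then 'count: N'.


label-compatible node identifications between L(r2) and L(r3): 1~0, 2~1, 2~2
3 of the induced correspondences are critical overlaps of r2 and r3.
overlap: 1~0
overlap: 1~0, 2~1
overlap: 1~0, 2~2
count: 3


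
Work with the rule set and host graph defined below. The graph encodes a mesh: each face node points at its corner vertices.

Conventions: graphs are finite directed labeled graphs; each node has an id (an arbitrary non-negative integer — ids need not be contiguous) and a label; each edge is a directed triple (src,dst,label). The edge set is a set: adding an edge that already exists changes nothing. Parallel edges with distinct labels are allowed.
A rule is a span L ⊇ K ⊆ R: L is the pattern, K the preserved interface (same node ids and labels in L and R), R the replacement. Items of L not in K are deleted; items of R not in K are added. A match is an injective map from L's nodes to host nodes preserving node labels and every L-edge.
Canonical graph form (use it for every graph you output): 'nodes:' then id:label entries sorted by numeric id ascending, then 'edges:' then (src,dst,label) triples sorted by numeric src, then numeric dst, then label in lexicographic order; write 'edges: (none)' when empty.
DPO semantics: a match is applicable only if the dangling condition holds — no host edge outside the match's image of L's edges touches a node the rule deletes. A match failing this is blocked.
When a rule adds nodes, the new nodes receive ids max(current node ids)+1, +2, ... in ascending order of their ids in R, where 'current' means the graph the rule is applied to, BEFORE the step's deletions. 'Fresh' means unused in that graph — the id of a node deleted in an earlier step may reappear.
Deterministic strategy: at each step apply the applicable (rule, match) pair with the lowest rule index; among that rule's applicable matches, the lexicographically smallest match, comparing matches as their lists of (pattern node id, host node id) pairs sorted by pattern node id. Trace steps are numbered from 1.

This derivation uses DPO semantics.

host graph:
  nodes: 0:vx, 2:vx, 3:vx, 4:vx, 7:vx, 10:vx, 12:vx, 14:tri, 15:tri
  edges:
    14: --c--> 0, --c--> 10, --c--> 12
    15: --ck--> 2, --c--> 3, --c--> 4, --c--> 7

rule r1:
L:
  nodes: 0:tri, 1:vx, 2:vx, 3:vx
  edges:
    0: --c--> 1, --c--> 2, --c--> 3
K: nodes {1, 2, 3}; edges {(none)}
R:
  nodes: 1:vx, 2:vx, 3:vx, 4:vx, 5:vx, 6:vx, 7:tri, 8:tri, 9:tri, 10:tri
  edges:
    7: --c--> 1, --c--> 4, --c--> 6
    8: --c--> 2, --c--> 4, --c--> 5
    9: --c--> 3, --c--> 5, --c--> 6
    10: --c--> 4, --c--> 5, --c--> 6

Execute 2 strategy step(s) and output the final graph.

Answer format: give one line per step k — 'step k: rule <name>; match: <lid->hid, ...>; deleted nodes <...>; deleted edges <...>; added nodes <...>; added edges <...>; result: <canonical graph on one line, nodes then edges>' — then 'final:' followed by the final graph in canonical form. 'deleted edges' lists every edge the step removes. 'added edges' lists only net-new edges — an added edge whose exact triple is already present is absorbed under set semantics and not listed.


step 1: rule r1; match: 0->14, 1->0, 2->10, 3->12; deleted nodes 14; deleted edges (14,0,c); (14,10,c); (14,12,c); added nodes 16, 17, 18, 19, 20, 21, 22; added edges (19,0,c); (19,16,c); (19,18,c); (20,10,c); (20,16,c); (20,17,c); (21,12,c); (21,17,c); (21,18,c); (22,16,c); (22,17,c); (22,18,c); result: nodes: 0:vx, 2:vx, 3:vx, 4:vx, 7:vx, 10:vx, 12:vx, 15:tri, 16:vx, 17:vx, 18:vx, 19:tri, 20:tri, 21:tri, 22:tri edges: (15,2,ck); (15,3,c); (15,4,c); (15,7,c); (19,0,c); (19,16,c); (19,18,c); (20,10,c); (20,16,c); (20,17,c); (21,12,c); (21,17,c); (21,18,c); (22,16,c); (22,17,c); (22,18,c)
step 2: rule r1; match: 0->19, 1->0, 2->16, 3->18; deleted nodes 19; deleted edges (19,0,c); (19,16,c); (19,18,c); added nodes 23, 24, 25, 26, 27, 28, 29; added edges (26,0,c); (26,23,c); (26,25,c); (27,16,c); (27,23,c); (27,24,c); (28,18,c); (28,24,c); (28,25,c); (29,23,c); (29,24,c); (29,25,c); result: nodes: 0:vx, 2:vx, 3:vx, 4:vx, 7:vx, 10:vx, 12:vx, 15:tri, 16:vx, 17:vx, 18:vx, 20:tri, 21:tri, 22:tri, 23:vx, 24:vx, 25:vx, 26:tri, 27:tri, 28:tri, 29:tri edges: (15,2,ck); (15,3,c); (15,4,c); (15,7,c); (20,10,c); (20,16,c); (20,17,c); (21,12,c); (21,17,c); (21,18,c); (22,16,c); (22,17,c); (22,18,c); (26,0,c); (26,23,c); (26,25,c); (27,16,c); (27,23,c); (27,24,c); (28,18,c); (28,24,c); (28,25,c); (29,23,c); (29,24,c); (29,25,c)
final:
nodes: 0:vx, 2:vx, 3:vx, 4:vx, 7:vx, 10:vx, 12:vx, 15:tri, 16:vx, 17:vx, 18:vx, 20:tri, 21:tri, 22:tri, 23:vx, 24:vx, 25:vx, 26:tri, 27:tri, 28:tri, 29:tri
edges: (15,2,ck); (15,3,c); (15,4,c); (15,7,c); (20,10,c); (20,16,c); (20,17,c); (21,12,c); (21,17,c); (21,18,c); (22,16,c); (22,17,c); (22,18,c); (26,0,c); (26,23,c); (26,25,c); (27,16,c); (27,23,c); (27,24,c); (28,18,c); (28,24,c); (28,25,c); (29,23,c); (29,24,c); (29,25,c)


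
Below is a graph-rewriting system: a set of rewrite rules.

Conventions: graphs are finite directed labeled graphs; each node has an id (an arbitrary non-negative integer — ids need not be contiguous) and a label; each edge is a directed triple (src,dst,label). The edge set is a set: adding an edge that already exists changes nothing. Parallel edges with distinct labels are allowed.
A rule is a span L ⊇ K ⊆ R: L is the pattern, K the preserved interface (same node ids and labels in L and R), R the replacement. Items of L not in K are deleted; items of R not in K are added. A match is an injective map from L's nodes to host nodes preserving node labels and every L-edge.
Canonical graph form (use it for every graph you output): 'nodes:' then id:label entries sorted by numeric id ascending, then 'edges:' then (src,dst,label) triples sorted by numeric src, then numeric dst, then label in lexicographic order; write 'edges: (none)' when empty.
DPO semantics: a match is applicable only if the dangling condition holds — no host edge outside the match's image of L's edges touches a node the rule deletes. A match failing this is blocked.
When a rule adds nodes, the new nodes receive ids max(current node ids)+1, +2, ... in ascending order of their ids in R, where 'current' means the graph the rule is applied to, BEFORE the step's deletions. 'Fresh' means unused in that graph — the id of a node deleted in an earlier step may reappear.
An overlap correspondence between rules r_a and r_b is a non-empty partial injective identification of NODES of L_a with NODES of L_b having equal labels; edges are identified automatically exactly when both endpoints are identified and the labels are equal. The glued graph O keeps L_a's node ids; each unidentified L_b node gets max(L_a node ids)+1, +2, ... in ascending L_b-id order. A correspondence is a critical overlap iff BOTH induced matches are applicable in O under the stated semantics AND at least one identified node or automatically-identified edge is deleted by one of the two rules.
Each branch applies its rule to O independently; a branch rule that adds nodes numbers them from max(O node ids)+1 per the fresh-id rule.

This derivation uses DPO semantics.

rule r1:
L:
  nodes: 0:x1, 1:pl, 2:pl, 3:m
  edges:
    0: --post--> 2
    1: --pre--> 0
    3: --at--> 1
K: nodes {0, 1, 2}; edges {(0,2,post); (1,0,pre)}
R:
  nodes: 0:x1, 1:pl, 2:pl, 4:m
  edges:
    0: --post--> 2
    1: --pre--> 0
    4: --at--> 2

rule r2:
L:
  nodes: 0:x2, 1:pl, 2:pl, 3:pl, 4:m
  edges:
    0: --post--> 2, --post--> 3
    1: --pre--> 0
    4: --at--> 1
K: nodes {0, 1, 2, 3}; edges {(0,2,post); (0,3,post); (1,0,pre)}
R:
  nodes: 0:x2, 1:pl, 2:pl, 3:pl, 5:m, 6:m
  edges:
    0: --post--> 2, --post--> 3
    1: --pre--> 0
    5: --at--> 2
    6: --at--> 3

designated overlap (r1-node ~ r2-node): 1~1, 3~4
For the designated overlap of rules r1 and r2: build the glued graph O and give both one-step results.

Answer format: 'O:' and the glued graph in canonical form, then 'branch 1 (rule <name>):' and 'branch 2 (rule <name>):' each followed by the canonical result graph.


O:
nodes: 0:x1, 1:pl, 2:pl, 3:m, 4:x2, 5:pl, 6:pl
edges: (0,2,post); (1,0,pre); (1,4,pre); (3,1,at); (4,5,post); (4,6,post)
branch 1 (rule r1):
nodes: 0:x1, 1:pl, 2:pl, 4:x2, 5:pl, 6:pl, 7:m
edges: (0,2,post); (1,0,pre); (1,4,pre); (4,5,post); (4,6,post); (7,2,at)
branch 2 (rule r2):
nodes: 0:x1, 1:pl, 2:pl, 4:x2, 5:pl, 6:pl, 7:m, 8:m
edges: (0,2,post); (1,0,pre); (1,4,pre); (4,5,post); (4,6,post); (7,5,at); (8,6,at)


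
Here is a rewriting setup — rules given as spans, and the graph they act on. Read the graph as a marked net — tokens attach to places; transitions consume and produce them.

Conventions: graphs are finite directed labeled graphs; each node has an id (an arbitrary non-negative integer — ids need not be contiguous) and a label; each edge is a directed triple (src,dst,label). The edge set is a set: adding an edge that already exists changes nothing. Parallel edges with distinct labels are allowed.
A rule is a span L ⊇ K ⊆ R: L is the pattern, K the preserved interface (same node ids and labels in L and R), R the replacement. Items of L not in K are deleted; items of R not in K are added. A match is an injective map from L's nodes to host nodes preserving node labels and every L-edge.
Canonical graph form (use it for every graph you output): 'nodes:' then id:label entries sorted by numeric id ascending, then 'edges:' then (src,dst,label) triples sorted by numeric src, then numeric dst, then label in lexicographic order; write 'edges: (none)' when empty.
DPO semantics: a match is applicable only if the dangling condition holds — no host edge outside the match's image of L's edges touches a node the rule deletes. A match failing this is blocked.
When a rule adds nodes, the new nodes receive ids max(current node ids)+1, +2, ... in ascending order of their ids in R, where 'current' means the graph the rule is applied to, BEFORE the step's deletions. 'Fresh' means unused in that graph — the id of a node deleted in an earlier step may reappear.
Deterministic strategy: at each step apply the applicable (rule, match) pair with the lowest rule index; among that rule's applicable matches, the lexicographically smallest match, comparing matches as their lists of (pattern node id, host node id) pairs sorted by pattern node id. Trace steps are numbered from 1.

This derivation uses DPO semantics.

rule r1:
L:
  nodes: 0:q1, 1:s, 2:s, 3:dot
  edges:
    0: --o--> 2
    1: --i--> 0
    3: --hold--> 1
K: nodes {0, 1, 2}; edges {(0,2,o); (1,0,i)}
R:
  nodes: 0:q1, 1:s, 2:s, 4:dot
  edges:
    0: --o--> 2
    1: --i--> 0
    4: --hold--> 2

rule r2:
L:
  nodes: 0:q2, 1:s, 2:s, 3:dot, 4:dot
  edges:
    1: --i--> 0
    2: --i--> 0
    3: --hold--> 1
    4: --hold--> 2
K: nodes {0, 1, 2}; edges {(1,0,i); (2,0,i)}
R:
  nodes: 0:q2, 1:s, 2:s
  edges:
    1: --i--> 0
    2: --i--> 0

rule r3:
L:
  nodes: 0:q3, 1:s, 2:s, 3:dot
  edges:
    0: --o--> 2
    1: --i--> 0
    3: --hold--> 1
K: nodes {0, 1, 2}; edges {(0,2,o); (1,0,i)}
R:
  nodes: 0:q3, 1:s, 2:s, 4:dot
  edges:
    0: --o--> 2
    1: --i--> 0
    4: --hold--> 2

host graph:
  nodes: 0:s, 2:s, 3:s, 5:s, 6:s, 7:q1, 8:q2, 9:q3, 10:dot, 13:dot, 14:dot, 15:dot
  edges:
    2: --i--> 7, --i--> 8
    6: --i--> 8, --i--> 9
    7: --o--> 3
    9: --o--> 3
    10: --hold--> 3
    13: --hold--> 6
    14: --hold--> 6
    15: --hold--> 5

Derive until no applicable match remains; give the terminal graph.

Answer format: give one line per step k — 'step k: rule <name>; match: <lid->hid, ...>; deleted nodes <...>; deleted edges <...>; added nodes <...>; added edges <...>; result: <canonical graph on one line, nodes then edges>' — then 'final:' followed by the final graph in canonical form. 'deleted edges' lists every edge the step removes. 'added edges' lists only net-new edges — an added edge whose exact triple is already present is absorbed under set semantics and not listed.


step 1: rule r3; match: 0->9, 1->6, 2->3, 3->13; deleted nodes 13; deleted edges (13,6,hold); added nodes 16; added edges (16,3,hold); result: nodes: 0:s, 2:s, 3:s, 5:s, 6:s, 7:q1, 8:q2, 9:q3, 10:dot, 14:dot, 15:dot, 16:dot edges: (2,7,i); (2,8,i); (6,8,i); (6,9,i); (7,3,o); (9,3,o); (10,3,hold); (14,6,hold); (15,5,hold); (16,3,hold)
step 2: rule r3; match: 0->9, 1->6, 2->3, 3->14; deleted nodes 14; deleted edges (14,6,hold); added nodes 17; added edges (17,3,hold); result: nodes: 0:s, 2:s, 3:s, 5:s, 6:s, 7:q1, 8:q2, 9:q3, 10:dot, 15:dot, 16:dot, 17:dot edges: (2,7,i); (2,8,i); (6,8,i); (6,9,i); (7,3,o); (9,3,o); (10,3,hold); (15,5,hold); (16,3,hold); (17,3,hold)
final:
nodes: 0:s, 2:s, 3:s, 5:s, 6:s, 7:q1, 8:q2, 9:q3, 10:dot, 15:dot, 16:dot, 17:dot
edges: (2,7,i); (2,8,i); (6,8,i); (6,9,i); (7,3,o); (9,3,o); (10,3,hold); (15,5,hold); (16,3,hold); (17,3,hold)
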